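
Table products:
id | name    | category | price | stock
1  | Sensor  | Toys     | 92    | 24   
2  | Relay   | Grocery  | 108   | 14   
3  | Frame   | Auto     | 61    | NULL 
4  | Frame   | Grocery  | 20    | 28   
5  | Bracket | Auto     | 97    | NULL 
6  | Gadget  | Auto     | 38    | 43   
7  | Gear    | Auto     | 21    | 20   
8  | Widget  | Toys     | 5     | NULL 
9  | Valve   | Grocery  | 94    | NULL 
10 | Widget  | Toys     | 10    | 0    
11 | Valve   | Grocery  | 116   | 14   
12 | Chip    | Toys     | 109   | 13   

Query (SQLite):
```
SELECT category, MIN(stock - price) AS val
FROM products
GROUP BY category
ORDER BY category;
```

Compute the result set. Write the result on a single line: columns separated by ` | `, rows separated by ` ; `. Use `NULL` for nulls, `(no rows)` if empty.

Auto | -1 ; Grocery | -102 ; Toys | -96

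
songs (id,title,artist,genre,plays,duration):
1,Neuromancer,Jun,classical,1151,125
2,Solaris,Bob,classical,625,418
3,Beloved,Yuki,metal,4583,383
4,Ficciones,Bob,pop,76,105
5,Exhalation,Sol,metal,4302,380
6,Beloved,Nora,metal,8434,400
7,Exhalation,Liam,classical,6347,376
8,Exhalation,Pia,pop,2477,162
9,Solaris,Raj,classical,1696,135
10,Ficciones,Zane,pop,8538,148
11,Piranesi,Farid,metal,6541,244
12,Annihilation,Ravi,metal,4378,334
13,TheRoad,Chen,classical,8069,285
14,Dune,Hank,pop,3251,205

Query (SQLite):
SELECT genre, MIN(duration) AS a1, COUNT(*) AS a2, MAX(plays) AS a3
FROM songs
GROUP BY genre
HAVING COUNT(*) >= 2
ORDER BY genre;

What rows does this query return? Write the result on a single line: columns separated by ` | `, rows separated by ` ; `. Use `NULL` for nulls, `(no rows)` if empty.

classical | 125 | 5 | 8069 ; metal | 244 | 5 | 8434 ; pop | 105 | 4 | 8538

Group songs by genre.
Per group compute: MIN(duration), COUNT(*), MAX(plays).
HAVING: drop groups with fewer than 2 rows.
  classical: ids {1, 2, 7, 9, 13} → MIN(duration)=125, COUNT(*)=5, MAX(plays)=8069
  metal: ids {3, 5, 6, 11, 12} → MIN(duration)=244, COUNT(*)=5, MAX(plays)=8434
  pop: ids {4, 8, 10, 14} → MIN(duration)=105, COUNT(*)=4, MAX(plays)=8538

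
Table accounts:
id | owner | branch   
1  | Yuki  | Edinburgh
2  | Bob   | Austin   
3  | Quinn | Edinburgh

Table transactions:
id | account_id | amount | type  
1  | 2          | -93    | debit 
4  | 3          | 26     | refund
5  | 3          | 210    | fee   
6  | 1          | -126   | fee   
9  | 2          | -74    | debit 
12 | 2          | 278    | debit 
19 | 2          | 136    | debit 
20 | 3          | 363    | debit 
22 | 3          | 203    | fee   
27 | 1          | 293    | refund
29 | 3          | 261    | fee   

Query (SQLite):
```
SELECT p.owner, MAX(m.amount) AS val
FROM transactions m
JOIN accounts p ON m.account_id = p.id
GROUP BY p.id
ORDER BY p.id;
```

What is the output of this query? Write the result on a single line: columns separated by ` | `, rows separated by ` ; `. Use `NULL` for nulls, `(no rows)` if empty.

Join each transactions row to its accounts via account_id.
Group joined rows by accounts.id; compute MAX(m.amount) per group.
  1: ids {6, 27} → MAX(m.amount)=293
  2: ids {1, 9, 12, 19} → MAX(m.amount)=278
  3: ids {4, 5, 20, 22, 29} → MAX(m.amount)=363

Yuki | 293 ; Bob | 278 ; Quinn | 363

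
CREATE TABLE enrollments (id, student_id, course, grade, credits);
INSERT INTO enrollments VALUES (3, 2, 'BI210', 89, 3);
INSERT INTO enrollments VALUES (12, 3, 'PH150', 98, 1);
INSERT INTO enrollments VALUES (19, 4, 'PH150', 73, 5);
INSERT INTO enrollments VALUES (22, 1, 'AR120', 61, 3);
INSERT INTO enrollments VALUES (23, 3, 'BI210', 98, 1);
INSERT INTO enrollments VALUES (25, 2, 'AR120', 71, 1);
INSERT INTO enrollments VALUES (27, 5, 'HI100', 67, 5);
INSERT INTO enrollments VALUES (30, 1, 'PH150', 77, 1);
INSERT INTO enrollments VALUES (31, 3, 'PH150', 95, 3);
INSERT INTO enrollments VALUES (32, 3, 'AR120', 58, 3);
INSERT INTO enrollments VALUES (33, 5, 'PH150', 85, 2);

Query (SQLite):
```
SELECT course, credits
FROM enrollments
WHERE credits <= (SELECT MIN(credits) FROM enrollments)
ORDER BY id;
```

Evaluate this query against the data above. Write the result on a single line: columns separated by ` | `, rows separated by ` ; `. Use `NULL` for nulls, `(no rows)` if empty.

PH150 | 1 ; BI210 | 1 ; AR120 | 1 ; PH150 | 1

Scalar subquery: MIN(credits) over all enrollments rows = 1.
Keep rows where credits <= that value.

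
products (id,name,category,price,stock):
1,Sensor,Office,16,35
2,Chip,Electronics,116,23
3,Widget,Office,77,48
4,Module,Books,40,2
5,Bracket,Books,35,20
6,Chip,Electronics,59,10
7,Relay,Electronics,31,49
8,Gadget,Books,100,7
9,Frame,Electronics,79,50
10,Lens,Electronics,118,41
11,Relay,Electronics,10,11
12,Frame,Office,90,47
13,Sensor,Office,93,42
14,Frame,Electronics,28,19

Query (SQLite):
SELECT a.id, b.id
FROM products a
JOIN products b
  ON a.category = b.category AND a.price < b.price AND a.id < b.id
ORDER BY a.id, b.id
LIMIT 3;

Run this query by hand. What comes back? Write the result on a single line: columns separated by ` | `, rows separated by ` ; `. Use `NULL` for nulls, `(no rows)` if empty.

Pairs (a,b) with same category, a.price < b.price, a.id < b.id.
category groups: Books:{4,5,8} Electronics:{2,6,7,9,10,11,14} Office:{1,3,12,13}
Ordered by (a.id, b.id); first 3.

1 | 3 ; 1 | 12 ; 1 | 13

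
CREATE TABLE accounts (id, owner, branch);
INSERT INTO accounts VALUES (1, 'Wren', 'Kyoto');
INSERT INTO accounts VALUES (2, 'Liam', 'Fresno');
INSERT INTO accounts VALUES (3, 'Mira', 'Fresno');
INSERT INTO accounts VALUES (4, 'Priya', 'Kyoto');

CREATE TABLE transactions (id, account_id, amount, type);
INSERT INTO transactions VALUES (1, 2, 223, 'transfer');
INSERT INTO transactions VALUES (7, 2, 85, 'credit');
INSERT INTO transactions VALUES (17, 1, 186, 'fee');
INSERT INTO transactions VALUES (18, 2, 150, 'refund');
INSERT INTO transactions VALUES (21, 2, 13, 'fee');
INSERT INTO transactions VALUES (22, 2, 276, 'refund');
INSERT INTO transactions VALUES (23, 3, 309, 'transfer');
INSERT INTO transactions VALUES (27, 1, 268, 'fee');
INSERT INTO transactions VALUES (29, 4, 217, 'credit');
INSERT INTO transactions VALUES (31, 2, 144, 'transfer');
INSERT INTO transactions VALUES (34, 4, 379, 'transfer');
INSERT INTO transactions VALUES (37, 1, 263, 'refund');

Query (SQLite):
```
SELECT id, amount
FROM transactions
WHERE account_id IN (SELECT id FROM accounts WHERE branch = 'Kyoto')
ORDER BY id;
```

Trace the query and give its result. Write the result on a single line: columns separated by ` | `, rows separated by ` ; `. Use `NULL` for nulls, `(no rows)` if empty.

Inner query: accounts.id where branch = 'Kyoto'.
Outer: keep transactions rows whose account_id is in that set.
Inner query → {1, 4}

17 | 186 ; 27 | 268 ; 29 | 217 ; 34 | 379 ; 37 | 263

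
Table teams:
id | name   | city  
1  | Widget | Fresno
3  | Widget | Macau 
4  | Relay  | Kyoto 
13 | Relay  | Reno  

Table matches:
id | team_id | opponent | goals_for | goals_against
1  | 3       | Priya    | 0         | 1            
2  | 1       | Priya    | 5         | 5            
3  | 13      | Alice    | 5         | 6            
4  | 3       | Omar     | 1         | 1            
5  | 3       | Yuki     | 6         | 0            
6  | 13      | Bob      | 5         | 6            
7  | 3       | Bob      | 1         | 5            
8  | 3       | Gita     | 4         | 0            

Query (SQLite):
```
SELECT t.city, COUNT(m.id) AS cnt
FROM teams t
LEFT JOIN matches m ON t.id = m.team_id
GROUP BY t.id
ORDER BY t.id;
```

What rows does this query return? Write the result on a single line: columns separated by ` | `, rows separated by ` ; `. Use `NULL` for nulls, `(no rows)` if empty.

Fresno | 1 ; Macau | 5 ; Kyoto | 0 ; Reno | 2

LEFT JOIN keeps every teams row; unmatched ones get NULL for matches columns.
Group by teams.id and compute COUNT(m.id). COUNT(col) of an all-NULL group is 0.
  1: ids {2} → COUNT(m.id)=1
  3: ids {1, 4, 5, 7, 8} → COUNT(m.id)=5
  4: ids {—} → COUNT(m.id)=0
  13: ids {3, 6} → COUNT(m.id)=2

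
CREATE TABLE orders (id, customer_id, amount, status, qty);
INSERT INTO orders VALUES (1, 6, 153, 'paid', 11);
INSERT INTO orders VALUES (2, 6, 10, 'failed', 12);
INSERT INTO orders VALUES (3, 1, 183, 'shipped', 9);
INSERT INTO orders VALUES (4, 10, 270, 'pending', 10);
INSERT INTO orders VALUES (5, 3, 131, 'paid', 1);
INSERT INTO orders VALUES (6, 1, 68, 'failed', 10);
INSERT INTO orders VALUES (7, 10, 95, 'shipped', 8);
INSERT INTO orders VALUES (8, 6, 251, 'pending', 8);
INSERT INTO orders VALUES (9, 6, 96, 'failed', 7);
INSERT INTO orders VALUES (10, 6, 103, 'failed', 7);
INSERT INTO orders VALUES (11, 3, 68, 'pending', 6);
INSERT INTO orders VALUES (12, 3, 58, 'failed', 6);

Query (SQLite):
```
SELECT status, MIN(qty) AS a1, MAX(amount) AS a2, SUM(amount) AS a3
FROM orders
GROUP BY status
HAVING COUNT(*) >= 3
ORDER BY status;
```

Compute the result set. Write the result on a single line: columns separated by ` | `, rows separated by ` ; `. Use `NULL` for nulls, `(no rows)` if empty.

Group orders by status.
Per group compute: MIN(qty), MAX(amount), SUM(amount).
HAVING: drop groups with fewer than 3 rows.
  failed: ids {2, 6, 9, 10, 12} → MIN(qty)=6, MAX(amount)=103, SUM(amount)=335
  paid: ids {1, 5} → MIN(qty)=1, MAX(amount)=153, SUM(amount)=284
  pending: ids {4, 8, 11} → MIN(qty)=6, MAX(amount)=270, SUM(amount)=589
  shipped: ids {3, 7} → MIN(qty)=8, MAX(amount)=183, SUM(amount)=278

failed | 6 | 103 | 335 ; pending | 6 | 270 | 589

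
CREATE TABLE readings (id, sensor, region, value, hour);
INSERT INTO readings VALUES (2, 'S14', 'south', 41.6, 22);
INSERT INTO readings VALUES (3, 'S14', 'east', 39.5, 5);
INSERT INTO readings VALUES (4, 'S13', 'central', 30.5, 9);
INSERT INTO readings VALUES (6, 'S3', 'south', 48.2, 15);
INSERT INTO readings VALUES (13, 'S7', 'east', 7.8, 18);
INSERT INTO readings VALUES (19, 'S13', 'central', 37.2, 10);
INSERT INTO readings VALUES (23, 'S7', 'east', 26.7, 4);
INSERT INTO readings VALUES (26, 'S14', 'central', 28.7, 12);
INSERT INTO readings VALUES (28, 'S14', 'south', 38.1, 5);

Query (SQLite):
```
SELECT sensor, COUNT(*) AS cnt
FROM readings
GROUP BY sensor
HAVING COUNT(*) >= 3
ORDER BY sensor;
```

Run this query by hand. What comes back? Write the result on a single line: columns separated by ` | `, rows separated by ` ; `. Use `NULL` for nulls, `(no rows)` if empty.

Partition readings by sensor; compute COUNT(*) within each group.
HAVING: keep groups with count ≥ 3.
  S13: ids {4, 19} → COUNT(*)=2
  S14: ids {2, 3, 26, 28} → COUNT(*)=4
  S3: ids {6} → COUNT(*)=1
  S7: ids {13, 23} → COUNT(*)=2

S14 | 4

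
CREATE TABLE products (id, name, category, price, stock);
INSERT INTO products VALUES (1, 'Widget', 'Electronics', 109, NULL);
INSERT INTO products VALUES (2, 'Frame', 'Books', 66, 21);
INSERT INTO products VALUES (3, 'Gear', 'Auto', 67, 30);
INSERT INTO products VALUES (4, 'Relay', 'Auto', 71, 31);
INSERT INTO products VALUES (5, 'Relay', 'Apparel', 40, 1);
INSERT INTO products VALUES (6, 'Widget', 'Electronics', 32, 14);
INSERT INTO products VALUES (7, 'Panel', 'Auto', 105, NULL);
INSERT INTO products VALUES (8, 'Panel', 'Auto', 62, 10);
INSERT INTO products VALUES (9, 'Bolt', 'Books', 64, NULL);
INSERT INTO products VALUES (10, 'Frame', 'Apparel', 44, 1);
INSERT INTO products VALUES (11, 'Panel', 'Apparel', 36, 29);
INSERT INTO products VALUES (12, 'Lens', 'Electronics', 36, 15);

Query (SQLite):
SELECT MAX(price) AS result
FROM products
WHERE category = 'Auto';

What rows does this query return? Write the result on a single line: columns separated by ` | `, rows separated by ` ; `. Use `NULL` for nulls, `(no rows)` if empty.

105

Rows where category='Auto' → price values: [67, 71, 105, 62].
MAX of non-NULL values = 105.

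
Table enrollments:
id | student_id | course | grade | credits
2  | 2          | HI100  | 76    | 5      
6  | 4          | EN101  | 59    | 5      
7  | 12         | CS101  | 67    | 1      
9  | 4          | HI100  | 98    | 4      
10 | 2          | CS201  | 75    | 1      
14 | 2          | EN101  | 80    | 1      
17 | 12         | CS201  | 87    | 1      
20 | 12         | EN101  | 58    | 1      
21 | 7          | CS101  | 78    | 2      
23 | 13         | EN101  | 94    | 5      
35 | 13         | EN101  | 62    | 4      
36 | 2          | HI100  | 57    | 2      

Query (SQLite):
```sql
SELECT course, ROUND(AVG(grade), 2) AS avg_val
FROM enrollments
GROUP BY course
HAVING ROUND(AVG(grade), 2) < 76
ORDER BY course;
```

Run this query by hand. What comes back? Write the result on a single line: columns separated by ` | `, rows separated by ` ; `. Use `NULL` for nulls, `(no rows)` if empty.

Partition enrollments by course; compute ROUND(AVG(grade), 2) within each group.
HAVING: keep groups where ROUND(AVG(grade), 2) < 76.
  CS101: ids {7, 21} → ROUND(AVG(grade), 2)=72.5
  CS201: ids {10, 17} → ROUND(AVG(grade), 2)=81
  EN101: ids {6, 14, 20, 23, 35} → ROUND(AVG(grade), 2)=70.6
  HI100: ids {2, 9, 36} → ROUND(AVG(grade), 2)=77

CS101 | 72.5 ; EN101 | 70.6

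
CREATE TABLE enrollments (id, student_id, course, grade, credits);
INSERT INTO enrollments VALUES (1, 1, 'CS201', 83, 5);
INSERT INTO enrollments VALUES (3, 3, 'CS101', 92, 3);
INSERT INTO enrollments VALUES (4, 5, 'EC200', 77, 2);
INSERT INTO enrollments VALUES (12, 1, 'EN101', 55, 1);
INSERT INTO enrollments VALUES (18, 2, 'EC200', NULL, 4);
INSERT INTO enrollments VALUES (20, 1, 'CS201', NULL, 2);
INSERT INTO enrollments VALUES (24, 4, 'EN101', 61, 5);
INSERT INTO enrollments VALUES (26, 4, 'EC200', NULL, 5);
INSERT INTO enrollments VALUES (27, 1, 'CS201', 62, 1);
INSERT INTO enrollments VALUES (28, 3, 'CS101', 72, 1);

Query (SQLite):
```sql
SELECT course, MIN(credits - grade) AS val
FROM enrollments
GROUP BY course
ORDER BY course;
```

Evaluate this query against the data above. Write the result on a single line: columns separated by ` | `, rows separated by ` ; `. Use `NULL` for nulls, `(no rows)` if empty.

For each row compute credits - grade.
Group by course; take MIN of the expression per group.
  CS101: ids {3, 28} → MIN(credits - grade)=-89
  CS201: ids {1, 20, 27} → MIN(credits - grade)=-78
  EC200: ids {4, 18, 26} → MIN(credits - grade)=-75
  EN101: ids {12, 24} → MIN(credits - grade)=-56

CS101 | -89 ; CS201 | -78 ; EC200 | -75 ; EN101 | -56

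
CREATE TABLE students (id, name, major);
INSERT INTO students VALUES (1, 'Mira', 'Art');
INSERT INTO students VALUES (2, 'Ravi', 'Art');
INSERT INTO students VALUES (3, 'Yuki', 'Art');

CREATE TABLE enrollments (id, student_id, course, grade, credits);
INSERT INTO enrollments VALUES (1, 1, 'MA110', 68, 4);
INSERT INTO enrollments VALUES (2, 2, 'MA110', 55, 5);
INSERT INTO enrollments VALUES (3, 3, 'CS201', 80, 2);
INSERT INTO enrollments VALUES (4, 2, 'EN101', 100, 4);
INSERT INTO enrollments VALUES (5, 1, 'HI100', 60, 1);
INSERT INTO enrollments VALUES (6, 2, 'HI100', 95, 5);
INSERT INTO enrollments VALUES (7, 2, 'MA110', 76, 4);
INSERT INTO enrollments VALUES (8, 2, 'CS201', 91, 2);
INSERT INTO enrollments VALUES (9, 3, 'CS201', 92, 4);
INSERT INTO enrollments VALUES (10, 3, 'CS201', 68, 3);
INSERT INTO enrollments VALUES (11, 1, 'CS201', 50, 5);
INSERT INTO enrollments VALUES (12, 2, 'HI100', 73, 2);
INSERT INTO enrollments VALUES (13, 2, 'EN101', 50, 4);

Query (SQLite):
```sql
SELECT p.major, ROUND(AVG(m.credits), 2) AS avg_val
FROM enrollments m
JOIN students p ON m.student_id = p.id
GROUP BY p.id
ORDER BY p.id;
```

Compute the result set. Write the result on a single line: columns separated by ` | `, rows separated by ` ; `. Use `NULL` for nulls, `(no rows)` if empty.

Join each enrollments row to its students via student_id.
Group joined rows by students.id; compute ROUND(AVG(m.credits), 2) per group.
  1: ids {1, 5, 11} → ROUND(AVG(m.credits), 2)=3.33
  2: ids {2, 4, 6, 7, 8, 12, 13} → ROUND(AVG(m.credits), 2)=3.71
  3: ids {3, 9, 10} → ROUND(AVG(m.credits), 2)=3

Art | 3.33 ; Art | 3.71 ; Art | 3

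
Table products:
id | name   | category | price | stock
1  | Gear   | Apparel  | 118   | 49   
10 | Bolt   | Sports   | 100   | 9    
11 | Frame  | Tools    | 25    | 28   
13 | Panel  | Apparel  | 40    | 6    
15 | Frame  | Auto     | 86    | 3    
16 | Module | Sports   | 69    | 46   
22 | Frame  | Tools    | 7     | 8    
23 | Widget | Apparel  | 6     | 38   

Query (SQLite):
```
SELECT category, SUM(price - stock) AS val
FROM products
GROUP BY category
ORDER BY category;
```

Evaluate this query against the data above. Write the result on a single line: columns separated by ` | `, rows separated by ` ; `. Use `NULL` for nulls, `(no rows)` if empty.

Apparel | 71 ; Auto | 83 ; Sports | 114 ; Tools | -4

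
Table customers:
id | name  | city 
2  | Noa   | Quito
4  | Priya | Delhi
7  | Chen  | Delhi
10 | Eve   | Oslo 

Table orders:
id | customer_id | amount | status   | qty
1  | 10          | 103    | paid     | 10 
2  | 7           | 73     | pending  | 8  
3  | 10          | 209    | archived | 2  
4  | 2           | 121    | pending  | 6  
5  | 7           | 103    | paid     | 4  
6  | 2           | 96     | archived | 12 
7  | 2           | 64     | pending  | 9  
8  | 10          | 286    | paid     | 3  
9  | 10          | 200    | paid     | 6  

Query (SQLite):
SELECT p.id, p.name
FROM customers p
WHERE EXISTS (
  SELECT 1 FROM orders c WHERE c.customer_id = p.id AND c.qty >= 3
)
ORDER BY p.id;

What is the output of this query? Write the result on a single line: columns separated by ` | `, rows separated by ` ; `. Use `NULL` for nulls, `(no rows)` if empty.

2 | Noa ; 7 | Chen ; 10 | Eve

For each customers row, check whether any orders with matching customer_id has qty >= 3.
Keep rows where that is true.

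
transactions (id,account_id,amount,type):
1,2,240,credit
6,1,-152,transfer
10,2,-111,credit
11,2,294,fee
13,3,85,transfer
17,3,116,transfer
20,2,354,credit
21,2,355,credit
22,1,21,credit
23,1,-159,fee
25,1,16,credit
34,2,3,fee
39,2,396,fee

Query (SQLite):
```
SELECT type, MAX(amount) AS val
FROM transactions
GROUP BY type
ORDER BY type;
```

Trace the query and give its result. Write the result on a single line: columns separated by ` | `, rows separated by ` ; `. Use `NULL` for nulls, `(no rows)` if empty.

Partition transactions by type; compute MAX(amount) within each group.
  credit: ids {1, 10, 20, 21, 22, 25} → MAX(amount)=355
  fee: ids {11, 23, 34, 39} → MAX(amount)=396
  transfer: ids {6, 13, 17} → MAX(amount)=116

credit | 355 ; fee | 396 ; transfer | 116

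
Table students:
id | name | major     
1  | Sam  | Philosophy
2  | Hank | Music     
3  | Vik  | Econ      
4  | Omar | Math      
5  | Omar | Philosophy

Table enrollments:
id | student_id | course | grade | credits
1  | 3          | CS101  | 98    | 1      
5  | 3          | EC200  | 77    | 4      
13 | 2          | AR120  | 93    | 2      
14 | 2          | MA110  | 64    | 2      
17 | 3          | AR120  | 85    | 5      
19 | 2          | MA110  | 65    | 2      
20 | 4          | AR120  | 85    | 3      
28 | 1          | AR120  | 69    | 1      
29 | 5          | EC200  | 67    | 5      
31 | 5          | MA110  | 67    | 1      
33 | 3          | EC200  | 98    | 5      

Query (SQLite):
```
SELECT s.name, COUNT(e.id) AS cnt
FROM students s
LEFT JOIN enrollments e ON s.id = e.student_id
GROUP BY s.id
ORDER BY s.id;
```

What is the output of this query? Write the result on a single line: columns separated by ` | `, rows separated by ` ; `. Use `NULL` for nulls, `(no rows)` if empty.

LEFT JOIN keeps every students row; unmatched ones get NULL for enrollments columns.
Group by students.id and compute COUNT(e.id). COUNT(col) of an all-NULL group is 0.
  1: ids {28} → COUNT(e.id)=1
  2: ids {13, 14, 19} → COUNT(e.id)=3
  3: ids {1, 5, 17, 33} → COUNT(e.id)=4
  4: ids {20} → COUNT(e.id)=1
  5: ids {29, 31} → COUNT(e.id)=2

Sam | 1 ; Hank | 3 ; Vik | 4 ; Omar | 1 ; Omar | 2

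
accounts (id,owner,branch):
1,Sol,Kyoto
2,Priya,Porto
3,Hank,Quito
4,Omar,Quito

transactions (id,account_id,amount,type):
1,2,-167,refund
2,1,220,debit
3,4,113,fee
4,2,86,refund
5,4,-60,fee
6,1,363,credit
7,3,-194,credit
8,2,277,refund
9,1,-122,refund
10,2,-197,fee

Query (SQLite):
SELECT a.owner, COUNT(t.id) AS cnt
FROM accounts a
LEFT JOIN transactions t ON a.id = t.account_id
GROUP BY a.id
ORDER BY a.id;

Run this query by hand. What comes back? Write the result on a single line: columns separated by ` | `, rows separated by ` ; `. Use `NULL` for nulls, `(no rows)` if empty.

Sol | 3 ; Priya | 4 ; Hank | 1 ; Omar | 2

LEFT JOIN keeps every accounts row; unmatched ones get NULL for transactions columns.
Group by accounts.id and compute COUNT(t.id). COUNT(col) of an all-NULL group is 0.
  1: ids {2, 6, 9} → COUNT(t.id)=3
  2: ids {1, 4, 8, 10} → COUNT(t.id)=4
  3: ids {7} → COUNT(t.id)=1
  4: ids {3, 5} → COUNT(t.id)=2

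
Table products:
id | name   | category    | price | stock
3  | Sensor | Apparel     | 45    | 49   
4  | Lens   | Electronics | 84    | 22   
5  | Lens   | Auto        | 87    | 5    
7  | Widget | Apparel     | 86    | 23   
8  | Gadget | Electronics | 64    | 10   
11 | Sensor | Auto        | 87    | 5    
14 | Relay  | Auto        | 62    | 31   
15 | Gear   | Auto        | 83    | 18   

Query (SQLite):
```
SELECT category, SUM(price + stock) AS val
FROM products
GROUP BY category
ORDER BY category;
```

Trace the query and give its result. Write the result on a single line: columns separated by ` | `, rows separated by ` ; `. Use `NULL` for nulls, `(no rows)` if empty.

Apparel | 203 ; Auto | 378 ; Electronics | 180

For each row compute price + stock.
Group by category; take SUM of the expression per group.
  Apparel: ids {3, 7} → SUM(price + stock)=203
  Auto: ids {5, 11, 14, 15} → SUM(price + stock)=378
  Electronics: ids {4, 8} → SUM(price + stock)=180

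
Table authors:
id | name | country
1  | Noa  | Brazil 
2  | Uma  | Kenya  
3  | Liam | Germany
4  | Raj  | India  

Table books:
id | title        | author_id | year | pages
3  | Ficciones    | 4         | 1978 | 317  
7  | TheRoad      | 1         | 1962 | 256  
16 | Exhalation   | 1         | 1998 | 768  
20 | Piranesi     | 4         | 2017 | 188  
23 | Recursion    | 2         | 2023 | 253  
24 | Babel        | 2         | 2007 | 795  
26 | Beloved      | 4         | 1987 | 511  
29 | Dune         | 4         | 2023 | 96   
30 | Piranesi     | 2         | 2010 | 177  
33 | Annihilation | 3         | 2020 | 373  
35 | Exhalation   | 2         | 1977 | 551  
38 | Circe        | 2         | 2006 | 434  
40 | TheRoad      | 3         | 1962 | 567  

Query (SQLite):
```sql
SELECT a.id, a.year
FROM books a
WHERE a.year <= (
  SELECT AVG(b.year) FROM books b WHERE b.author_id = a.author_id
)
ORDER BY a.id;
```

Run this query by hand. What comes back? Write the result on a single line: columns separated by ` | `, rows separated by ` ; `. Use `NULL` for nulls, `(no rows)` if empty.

For each books row a, compute AVG(year) over rows sharing a.author_id.
Keep row a if a.year <= that per-group AVG.
  author_id=1: AVG(year) = 1980.0
  author_id=2: AVG(year) = 2004.6
  author_id=3: AVG(year) = 1991.0
  author_id=4: AVG(year) = 2001.25

3 | 1978 ; 7 | 1962 ; 26 | 1987 ; 35 | 1977 ; 40 | 1962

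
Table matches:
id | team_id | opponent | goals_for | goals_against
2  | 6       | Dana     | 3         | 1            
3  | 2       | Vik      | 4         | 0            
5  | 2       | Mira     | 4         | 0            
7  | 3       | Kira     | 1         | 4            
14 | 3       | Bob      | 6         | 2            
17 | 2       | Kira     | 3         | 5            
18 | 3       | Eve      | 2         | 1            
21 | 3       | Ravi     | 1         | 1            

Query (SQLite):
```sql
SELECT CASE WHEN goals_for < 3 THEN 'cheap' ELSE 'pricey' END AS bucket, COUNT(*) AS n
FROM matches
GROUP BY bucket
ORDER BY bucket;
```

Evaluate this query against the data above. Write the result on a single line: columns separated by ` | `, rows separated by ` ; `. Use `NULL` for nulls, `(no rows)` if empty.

cheap | 3 ; pricey | 5

Bucket rows by goals_for < 3 → 'cheap' else 'pricey'; count each bucket.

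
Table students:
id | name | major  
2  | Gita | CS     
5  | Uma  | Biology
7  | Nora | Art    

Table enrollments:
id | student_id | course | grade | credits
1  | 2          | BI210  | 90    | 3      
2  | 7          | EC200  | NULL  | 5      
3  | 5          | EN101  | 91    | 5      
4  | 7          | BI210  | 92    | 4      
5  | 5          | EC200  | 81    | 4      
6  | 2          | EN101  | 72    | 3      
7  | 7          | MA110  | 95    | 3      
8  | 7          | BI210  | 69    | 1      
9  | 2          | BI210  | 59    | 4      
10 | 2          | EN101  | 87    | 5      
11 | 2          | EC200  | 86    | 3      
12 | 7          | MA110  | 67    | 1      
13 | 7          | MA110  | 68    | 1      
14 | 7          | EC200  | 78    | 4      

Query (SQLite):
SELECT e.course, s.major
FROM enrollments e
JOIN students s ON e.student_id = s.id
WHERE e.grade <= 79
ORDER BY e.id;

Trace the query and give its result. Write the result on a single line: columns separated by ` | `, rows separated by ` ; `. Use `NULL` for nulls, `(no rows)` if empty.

EN101 | CS ; BI210 | Art ; BI210 | CS ; MA110 | Art ; MA110 | Art ; EC200 | Art

Each enrollments row matches the students row where student_id = students.id.
Then keep rows with e.grade <= 79.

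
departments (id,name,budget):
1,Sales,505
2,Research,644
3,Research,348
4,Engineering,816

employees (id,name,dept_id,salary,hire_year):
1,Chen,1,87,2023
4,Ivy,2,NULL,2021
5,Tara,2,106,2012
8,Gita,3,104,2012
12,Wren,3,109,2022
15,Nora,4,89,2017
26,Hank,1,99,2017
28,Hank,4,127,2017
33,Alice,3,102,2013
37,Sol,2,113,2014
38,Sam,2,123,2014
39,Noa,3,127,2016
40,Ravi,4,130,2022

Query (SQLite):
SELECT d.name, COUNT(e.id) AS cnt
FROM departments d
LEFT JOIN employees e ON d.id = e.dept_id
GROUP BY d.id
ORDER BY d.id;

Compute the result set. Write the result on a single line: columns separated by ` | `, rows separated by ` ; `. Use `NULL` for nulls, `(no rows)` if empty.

Sales | 2 ; Research | 4 ; Research | 4 ; Engineering | 3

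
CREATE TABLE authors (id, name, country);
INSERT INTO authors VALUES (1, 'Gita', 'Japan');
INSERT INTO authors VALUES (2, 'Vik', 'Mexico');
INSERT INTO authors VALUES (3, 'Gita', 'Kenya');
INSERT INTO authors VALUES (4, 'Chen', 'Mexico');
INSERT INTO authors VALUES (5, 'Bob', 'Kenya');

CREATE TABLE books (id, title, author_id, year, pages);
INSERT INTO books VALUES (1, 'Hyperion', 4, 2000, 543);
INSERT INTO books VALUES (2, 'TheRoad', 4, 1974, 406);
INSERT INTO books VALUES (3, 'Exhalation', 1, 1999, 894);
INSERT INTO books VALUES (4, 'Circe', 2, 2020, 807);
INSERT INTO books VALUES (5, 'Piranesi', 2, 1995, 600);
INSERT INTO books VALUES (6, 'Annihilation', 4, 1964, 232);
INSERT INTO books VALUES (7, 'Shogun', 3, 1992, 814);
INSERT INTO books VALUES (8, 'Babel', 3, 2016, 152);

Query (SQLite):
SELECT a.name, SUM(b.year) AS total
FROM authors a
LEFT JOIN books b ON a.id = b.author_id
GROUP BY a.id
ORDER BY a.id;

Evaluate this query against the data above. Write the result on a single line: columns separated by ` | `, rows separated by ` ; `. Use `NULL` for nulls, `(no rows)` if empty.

LEFT JOIN keeps every authors row; unmatched ones get NULL for books columns.
Group by authors.id and compute SUM(b.year). SUM over an all-NULL group is NULL.
  1: ids {3} → SUM(b.year)=1999
  2: ids {4, 5} → SUM(b.year)=4015
  3: ids {7, 8} → SUM(b.year)=4008
  4: ids {1, 2, 6} → SUM(b.year)=5938
  5: ids {—} → SUM(b.year)=NULL

Gita | 1999 ; Vik | 4015 ; Gita | 4008 ; Chen | 5938 ; Bob | NULL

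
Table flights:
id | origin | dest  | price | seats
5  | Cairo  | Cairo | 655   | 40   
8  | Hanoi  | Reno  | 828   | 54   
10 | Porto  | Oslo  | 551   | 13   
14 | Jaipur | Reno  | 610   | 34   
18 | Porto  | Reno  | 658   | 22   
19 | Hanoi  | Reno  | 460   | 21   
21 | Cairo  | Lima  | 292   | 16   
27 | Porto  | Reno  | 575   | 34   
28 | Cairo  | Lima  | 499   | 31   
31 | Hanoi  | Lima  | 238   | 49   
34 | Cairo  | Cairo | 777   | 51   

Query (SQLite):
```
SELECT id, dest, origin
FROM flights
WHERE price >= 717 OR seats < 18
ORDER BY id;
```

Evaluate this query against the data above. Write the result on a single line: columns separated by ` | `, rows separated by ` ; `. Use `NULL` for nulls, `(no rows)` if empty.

8 | Reno | Hanoi ; 10 | Oslo | Porto ; 21 | Lima | Cairo ; 34 | Cairo | Cairo

price >= 717: ids {8, 34}
seats < 18: ids {10, 21}
Combine with OR.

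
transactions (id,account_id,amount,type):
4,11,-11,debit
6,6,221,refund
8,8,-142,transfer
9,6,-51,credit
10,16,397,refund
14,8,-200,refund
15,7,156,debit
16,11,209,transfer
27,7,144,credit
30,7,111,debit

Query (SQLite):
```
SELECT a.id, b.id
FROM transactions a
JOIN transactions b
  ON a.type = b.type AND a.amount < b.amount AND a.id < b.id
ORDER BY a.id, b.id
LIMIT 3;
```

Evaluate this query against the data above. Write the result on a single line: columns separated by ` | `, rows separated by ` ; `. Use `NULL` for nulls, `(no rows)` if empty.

4 | 15 ; 4 | 30 ; 6 | 10

Pairs (a,b) with same type, a.amount < b.amount, a.id < b.id.
type groups: credit:{9,27} debit:{4,15,30} refund:{6,10,14} transfer:{8,16}
Ordered by (a.id, b.id); first 3.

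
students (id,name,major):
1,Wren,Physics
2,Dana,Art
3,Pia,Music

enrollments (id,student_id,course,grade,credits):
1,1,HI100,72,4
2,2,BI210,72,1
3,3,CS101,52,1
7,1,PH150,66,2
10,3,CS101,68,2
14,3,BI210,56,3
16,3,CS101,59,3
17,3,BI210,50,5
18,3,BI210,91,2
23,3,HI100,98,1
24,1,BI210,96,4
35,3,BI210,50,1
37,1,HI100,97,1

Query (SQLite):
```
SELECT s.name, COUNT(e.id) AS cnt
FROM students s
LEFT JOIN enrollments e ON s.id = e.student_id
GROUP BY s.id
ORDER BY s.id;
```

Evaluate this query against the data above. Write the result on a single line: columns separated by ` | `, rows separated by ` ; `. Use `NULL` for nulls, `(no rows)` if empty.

LEFT JOIN keeps every students row; unmatched ones get NULL for enrollments columns.
Group by students.id and compute COUNT(e.id). COUNT(col) of an all-NULL group is 0.
  1: ids {1, 7, 24, 37} → COUNT(e.id)=4
  2: ids {2} → COUNT(e.id)=1
  3: ids {3, 10, 14, 16, 17, 18, 23, 35} → COUNT(e.id)=8

Wren | 4 ; Dana | 1 ; Pia | 8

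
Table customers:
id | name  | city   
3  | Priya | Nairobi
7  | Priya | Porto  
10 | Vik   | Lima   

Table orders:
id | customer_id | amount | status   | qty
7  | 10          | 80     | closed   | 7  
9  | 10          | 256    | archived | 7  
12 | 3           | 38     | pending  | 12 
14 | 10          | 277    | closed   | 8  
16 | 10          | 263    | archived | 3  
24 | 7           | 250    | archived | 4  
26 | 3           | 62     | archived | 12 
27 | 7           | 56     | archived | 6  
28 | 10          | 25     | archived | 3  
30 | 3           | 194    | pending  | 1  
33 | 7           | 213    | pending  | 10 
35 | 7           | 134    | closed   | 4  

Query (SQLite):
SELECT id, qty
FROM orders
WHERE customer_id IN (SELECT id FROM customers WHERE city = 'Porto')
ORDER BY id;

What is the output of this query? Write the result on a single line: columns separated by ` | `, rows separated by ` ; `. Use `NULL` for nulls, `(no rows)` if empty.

Inner query: customers.id where city = 'Porto'.
Outer: keep orders rows whose customer_id is in that set.
Inner query → {7}

24 | 4 ; 27 | 6 ; 33 | 10 ; 35 | 4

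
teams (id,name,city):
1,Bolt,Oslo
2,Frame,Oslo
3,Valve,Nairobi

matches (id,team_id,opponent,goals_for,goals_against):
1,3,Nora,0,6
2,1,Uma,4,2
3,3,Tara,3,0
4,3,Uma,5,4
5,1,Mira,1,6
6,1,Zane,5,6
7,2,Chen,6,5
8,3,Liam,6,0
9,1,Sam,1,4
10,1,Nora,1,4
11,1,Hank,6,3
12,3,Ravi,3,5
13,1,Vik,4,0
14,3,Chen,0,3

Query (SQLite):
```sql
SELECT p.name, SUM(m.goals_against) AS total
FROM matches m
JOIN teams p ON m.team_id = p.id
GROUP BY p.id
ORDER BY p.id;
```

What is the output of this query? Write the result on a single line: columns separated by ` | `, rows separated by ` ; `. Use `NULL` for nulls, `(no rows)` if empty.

Bolt | 25 ; Frame | 5 ; Valve | 18

Join each matches row to its teams via team_id.
Group joined rows by teams.id; compute SUM(m.goals_against) per group.
  1: ids {2, 5, 6, 9, 10, 11, 13} → SUM(m.goals_against)=25
  2: ids {7} → SUM(m.goals_against)=5
  3: ids {1, 3, 4, 8, 12, 14} → SUM(m.goals_against)=18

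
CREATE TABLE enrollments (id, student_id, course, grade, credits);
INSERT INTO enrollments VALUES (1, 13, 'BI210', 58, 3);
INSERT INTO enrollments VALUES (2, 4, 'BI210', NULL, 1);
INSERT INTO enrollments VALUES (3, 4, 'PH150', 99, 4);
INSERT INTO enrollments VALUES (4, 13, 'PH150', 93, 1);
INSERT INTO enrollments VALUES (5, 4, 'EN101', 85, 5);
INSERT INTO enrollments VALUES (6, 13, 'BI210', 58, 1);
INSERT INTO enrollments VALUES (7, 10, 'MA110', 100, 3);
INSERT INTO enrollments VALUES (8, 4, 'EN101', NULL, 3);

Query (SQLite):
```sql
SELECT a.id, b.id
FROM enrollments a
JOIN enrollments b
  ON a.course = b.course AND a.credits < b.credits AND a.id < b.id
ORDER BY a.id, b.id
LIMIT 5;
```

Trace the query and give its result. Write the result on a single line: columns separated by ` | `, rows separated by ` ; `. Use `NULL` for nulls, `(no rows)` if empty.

Pairs (a,b) with same course, a.credits < b.credits, a.id < b.id.
course groups: BI210:{1,2,6} EN101:{5,8} MA110:{7} PH150:{3,4}
Ordered by (a.id, b.id); first 5.

(no rows)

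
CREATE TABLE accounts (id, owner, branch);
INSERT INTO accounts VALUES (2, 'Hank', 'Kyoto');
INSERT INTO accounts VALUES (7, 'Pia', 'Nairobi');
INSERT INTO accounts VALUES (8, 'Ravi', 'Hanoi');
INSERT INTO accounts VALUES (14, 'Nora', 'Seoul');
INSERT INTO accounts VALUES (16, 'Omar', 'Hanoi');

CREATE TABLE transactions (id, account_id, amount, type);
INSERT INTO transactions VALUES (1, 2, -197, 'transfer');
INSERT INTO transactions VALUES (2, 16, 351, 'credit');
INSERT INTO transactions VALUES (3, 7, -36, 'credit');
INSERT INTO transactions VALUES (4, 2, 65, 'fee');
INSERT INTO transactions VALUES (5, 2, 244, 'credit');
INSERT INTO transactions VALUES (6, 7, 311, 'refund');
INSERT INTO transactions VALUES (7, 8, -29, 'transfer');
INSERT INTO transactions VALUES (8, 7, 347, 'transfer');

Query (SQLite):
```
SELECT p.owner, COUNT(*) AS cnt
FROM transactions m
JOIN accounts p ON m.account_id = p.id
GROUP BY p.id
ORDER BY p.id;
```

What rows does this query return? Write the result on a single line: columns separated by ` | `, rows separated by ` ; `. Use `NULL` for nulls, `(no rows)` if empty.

Hank | 3 ; Pia | 3 ; Ravi | 1 ; Omar | 1

Join each transactions row to its accounts via account_id.
Group joined rows by accounts.id; compute COUNT(*) per group.
  2: ids {1, 4, 5} → COUNT(*)=3
  7: ids {3, 6, 8} → COUNT(*)=3
  8: ids {7} → COUNT(*)=1
  16: ids {2} → COUNT(*)=1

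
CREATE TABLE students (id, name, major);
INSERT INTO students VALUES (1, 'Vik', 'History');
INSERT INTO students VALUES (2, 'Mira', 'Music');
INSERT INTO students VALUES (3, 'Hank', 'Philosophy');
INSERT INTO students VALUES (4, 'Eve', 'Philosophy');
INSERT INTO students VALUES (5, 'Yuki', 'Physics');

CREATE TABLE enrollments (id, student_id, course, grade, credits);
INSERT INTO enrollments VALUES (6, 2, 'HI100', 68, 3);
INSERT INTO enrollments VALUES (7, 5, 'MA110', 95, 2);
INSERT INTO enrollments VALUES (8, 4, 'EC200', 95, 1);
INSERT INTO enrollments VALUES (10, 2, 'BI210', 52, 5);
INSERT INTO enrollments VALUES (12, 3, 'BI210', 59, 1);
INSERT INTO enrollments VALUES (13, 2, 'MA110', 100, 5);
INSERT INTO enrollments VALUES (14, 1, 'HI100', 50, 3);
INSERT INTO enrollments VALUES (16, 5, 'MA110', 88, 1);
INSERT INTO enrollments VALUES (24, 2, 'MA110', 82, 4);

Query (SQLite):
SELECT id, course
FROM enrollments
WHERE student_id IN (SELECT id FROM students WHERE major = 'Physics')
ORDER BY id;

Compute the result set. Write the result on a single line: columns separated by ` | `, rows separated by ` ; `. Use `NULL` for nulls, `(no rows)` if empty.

7 | MA110 ; 16 | MA110

Inner query: students.id where major = 'Physics'.
Outer: keep enrollments rows whose student_id is in that set.
Inner query → {5}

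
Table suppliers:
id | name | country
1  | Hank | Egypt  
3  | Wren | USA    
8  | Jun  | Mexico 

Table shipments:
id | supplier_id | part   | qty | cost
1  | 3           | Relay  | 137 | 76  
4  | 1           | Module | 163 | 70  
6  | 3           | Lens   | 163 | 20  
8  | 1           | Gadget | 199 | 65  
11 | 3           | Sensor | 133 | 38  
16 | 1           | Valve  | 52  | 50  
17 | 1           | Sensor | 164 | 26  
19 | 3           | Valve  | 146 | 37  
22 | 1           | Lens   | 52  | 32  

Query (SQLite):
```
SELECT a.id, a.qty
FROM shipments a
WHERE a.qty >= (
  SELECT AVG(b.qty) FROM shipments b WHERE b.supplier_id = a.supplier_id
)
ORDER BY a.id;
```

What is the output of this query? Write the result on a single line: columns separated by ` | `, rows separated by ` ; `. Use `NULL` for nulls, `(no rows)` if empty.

For each shipments row a, compute AVG(qty) over rows sharing a.supplier_id.
Keep row a if a.qty >= that per-group AVG.
  supplier_id=1: AVG(qty) = 126.0
  supplier_id=3: AVG(qty) = 144.75

4 | 163 ; 6 | 163 ; 8 | 199 ; 17 | 164 ; 19 | 146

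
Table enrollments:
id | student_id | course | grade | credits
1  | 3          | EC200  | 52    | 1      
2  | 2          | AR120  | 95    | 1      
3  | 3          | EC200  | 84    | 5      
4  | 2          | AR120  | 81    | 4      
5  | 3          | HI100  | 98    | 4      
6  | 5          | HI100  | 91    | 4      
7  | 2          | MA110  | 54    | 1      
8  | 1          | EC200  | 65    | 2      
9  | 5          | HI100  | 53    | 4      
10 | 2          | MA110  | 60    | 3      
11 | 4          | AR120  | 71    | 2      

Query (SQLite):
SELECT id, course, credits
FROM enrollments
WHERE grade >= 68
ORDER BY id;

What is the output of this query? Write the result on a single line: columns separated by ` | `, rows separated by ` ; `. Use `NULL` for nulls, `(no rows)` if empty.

grade >= 68: ids {2, 3, 4, 5, 6, 11}

2 | AR120 | 1 ; 3 | EC200 | 5 ; 4 | AR120 | 4 ; 5 | HI100 | 4 ; 6 | HI100 | 4 ; 11 | AR120 | 2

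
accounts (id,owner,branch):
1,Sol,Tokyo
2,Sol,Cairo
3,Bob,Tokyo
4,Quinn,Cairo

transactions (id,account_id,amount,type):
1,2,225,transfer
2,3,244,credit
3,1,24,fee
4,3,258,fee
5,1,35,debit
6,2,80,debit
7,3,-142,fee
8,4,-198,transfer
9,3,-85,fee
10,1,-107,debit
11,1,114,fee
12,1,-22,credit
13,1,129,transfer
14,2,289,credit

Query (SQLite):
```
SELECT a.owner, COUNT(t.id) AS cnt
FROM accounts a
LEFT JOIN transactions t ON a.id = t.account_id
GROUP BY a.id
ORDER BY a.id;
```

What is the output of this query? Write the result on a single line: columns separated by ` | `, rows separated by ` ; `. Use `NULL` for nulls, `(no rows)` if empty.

LEFT JOIN keeps every accounts row; unmatched ones get NULL for transactions columns.
Group by accounts.id and compute COUNT(t.id). COUNT(col) of an all-NULL group is 0.
  1: ids {3, 5, 10, 11, 12, 13} → COUNT(t.id)=6
  2: ids {1, 6, 14} → COUNT(t.id)=3
  3: ids {2, 4, 7, 9} → COUNT(t.id)=4
  4: ids {8} → COUNT(t.id)=1

Sol | 6 ; Sol | 3 ; Bob | 4 ; Quinn | 1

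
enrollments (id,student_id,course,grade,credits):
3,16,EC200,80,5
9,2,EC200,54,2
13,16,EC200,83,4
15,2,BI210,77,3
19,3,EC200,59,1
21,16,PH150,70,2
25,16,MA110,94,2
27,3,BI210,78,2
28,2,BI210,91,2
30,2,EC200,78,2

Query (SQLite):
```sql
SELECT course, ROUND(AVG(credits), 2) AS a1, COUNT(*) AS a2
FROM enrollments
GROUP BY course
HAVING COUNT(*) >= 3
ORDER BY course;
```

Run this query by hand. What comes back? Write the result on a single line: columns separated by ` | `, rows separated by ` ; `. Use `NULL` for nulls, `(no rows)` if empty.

BI210 | 2.33 | 3 ; EC200 | 2.8 | 5

Group enrollments by course.
Per group compute: ROUND(AVG(credits), 2), COUNT(*).
HAVING: drop groups with fewer than 3 rows.
  BI210: ids {15, 27, 28} → ROUND(AVG(credits), 2)=2.33, COUNT(*)=3
  EC200: ids {3, 9, 13, 19, 30} → ROUND(AVG(credits), 2)=2.8, COUNT(*)=5
  MA110: ids {25} → ROUND(AVG(credits), 2)=2, COUNT(*)=1
  PH150: ids {21} → ROUND(AVG(credits), 2)=2, COUNT(*)=1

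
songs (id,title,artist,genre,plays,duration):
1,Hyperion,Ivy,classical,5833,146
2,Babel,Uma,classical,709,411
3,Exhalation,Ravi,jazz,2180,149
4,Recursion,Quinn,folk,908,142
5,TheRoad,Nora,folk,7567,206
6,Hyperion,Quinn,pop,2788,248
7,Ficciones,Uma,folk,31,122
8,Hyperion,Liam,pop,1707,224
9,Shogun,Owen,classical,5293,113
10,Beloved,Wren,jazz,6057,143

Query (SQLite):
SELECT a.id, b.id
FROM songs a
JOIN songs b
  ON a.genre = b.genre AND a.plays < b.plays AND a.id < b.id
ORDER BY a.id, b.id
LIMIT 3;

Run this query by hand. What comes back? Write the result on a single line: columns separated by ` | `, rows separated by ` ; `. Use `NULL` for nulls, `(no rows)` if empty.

2 | 9 ; 3 | 10 ; 4 | 5

Pairs (a,b) with same genre, a.plays < b.plays, a.id < b.id.
genre groups: classical:{1,2,9} folk:{4,5,7} jazz:{3,10} pop:{6,8}
Ordered by (a.id, b.id); first 3.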